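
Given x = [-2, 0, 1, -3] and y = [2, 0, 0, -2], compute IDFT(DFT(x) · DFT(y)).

(x ⊛ y)[n] = Σ(m=0 to 3) x[m] · y[(n-m) mod 4]

Computing each output sample:
(x ⊛ y)[0] = -4
(x ⊛ y)[1] = -2
(x ⊛ y)[2] = 8
(x ⊛ y)[3] = -2

x ⊛ y = [-4, -2, 8, -2]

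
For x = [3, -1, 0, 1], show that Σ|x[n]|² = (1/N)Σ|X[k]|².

Time domain:
Σ|x[n]|² = |3|² + |-1|² + |0|² + |1|² = 11.0000

Frequency domain:
(1/4)Σ|X[k]|² = (1/4)(|3|² + |3+2i|² + |3|² + |3-2i|²) = (1/4)·44.0000 = 11.0000

Both sides agree, confirming Parseval's theorem.

Σ|x[n]|² = (1/N)Σ|X[k]|² = 11.0000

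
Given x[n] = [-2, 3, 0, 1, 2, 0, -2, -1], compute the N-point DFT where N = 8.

X[k] = Σ(n=0 to 7) x[n] · ω_8^(nk)
where ω_8 = e^(-2πi/8)

Computing each X[k]:
X[0] = 1
X[1] = -3.2929-5.5355i
X[2] = 2-3i
X[3] = -4.7071-1.5355i
X[4] = -5
X[5] = -4.7071+1.5355i
X[6] = 2+3i
X[7] = -3.2929+5.5355i

X = [1, -3.2929-5.5355i, 2-3i, -4.7071-1.5355i, -5, -4.7071+1.5355i, 2+3i, -3.2929+5.5355i]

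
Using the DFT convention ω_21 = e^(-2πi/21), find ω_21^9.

ω_21^9 = e^(-2πi·9/21)
= cos(-2π·9/21) + i·sin(-2π·9/21)
= cos(-18π/21) + i·sin(-18π/21)

ω_21^9 = cos(-18π/21) + i·sin(-18π/21) = -0.9010-0.4339i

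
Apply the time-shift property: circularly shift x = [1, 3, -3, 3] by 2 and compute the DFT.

Time shift by 2: X_shifted[k] = ω_4^(2k) · X[k]
Shifted x = [-3, 3, 1, 3]

DFT(x[n-2]) = [4, -4, -8, -4]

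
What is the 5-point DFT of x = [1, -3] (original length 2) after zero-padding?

Original 2-point DFT: [-2, 4]
Zero-padded 5-point DFT provides frequency interpolation.

DFT_5([x, 0, ...]) = [-2, 0.0729+2.8532i, 3.4271+1.7634i, 3.4271-1.7634i, 0.0729-2.8532i]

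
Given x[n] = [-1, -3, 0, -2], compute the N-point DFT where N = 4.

X[k] = Σ(n=0 to 3) x[n] · ω_4^(nk)
where ω_4 = e^(-2πi/4)

Computing each X[k]:
X[0] = -6
X[1] = -1+1i
X[2] = 4
X[3] = -1-1i

X = [-6, -1+1i, 4, -1-1i]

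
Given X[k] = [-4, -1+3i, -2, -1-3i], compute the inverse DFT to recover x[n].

x[n] = (1/4) Σ(k=0 to 3) X[k] · e^(2πikn/4)

Computing each x[n]:
x[0] = -2
x[1] = -2
x[2] = -1
x[3] = 1

x = [-2, -2, -1, 1]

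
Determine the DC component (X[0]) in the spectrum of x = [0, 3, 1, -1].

X[0] = Σ(n=0 to 3) x[n] · ω_4^0 = Σ x[n]
= (0) + (3) + (1) + (-1)

X[0] = 3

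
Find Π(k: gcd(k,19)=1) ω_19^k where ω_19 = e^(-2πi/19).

The primitive 19th roots of unity are ω_19^k for k coprime to 19: k ∈ {1, 2, 3, 4, 5, 6, 7, 8, 9, 10, 11, 12, 13, 14, 15, 16, 17, 18}
Their product equals the constant term of the cyclotomic polynomial Φ_19(x) up to sign.
For n ≥ 3, the product of all primitive nth roots of unity is 1. (For n=1 it is 1; for n=2 it is -1.)

1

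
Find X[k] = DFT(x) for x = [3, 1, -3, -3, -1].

X[k] = Σ(n=0 to 4) x[n] · ω_5^(nk)
where ω_5 = e^(-2πi/5)

Computing each X[k]:
X[0] = -3
X[1] = 7.8541-1.9021i
X[2] = 1.1459-1.1756i
X[3] = 1.1459+1.1756i
X[4] = 7.8541+1.9021i

X = [-3, 7.8541-1.9021i, 1.1459-1.1756i, 1.1459+1.1756i, 7.8541+1.9021i]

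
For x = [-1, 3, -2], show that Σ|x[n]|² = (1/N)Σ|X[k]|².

Time domain:
Σ|x[n]|² = |-1|² + |3|² + |-2|² = 14.0000

Frequency domain:
(1/3)Σ|X[k]|² = (1/3)(|0|² + |-1.5000-4.3301i|² + |-1.5000+4.3301i|²) = (1/3)·42.0000 = 14.0000

Both sides agree, confirming Parseval's theorem.

Σ|x[n]|² = (1/N)Σ|X[k]|² = 14.0000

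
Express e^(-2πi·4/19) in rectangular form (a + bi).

ω_19^4 = e^(-2πi·4/19)
= cos(-2π·4/19) + i·sin(-2π·4/19)
= cos(-8π/19) + i·sin(-8π/19)

ω_19^4 = cos(-8π/19) + i·sin(-8π/19) = 0.2455-0.9694i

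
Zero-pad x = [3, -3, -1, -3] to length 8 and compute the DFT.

Original 4-point DFT: [-4, 4, 8, 4]
Zero-padded 8-point DFT provides frequency interpolation.

DFT_8([x, 0, ...]) = [-4, 3.0000+5.2426i, 4, 3.0000+3.2426i, 8, 3.0000-3.2426i, 4, 3.0000-5.2426i]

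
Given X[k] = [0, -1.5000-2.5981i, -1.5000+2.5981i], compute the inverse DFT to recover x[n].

x[n] = (1/3) Σ(k=0 to 2) X[k] · e^(2πikn/3)

Computing each x[n]:
x[0] = -1
x[1] = 2
x[2] = -1

x = [-1, 2, -1]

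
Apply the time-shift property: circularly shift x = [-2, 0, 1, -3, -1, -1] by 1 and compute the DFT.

Time shift by 1: X_shifted[k] = ω_6^(1k) · X[k]
Shifted x = [-1, -2, 0, 1, -3, -1]

DFT(x[n-1]) = [-6, -2.0000-1.7321i, 3.0000+3.4641i, -2, 3.0000-3.4641i, -2.0000+1.7321i]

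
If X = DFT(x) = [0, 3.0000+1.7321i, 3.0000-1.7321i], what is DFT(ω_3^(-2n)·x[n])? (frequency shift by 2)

Modulation property: DFT(ω_3^(-2n)·x[n]) = X[(k-2) mod 3], so circularly shift X by 2 positions.

X[k-2] = [3.0000+1.7321i, 3.0000-1.7321i, 0]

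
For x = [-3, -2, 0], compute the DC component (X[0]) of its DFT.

X[0] = Σ(n=0 to 2) x[n] · ω_3^0 = Σ x[n]
= (-3) + (-2) + (0)

X[0] = -5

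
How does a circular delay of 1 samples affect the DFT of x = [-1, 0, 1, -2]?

Time shift by 1: X_shifted[k] = ω_4^(1k) · X[k]
Shifted x = [-2, -1, 0, 1]

DFT(x[n-1]) = [-2, -2+2i, -2, -2-2i]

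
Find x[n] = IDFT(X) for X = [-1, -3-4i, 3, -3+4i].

x[n] = (1/4) Σ(k=0 to 3) X[k] · e^(2πikn/4)

Computing each x[n]:
x[0] = -1
x[1] = 1
x[2] = 2
x[3] = -3

x = [-1, 1, 2, -3]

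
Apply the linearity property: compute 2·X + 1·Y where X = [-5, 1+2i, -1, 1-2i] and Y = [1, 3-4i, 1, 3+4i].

By linearity: DFT(2x + 1y) = 2·DFT(x) + 1·DFT(y)
= 2·[-5, 1+2i, -1, 1-2i] + 1·[1, 3-4i, 1, 3+4i]

Computing element-wise:
Z[0] = 2·(-5) + 1·(1) = -9
Z[1] = 2·(1+2i) + 1·(3-4i) = 5
Z[2] = 2·(-1) + 1·(1) = -1
Z[3] = 2·(1-2i) + 1·(3+4i) = 5

DFT(2x + 1y) = 2·X + 1·Y = [-9, 5, -1, 5]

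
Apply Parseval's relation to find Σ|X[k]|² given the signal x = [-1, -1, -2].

Parseval: Σ|x[n]|² = (1/N)Σ|X[k]|², so Σ|X[k]|² = N·Σ|x[n]|² = 3·6.0000

Σ|X[k]|² = N·Σ|x[n]|² = 3·6.0000 = 18.0000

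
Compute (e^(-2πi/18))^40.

Since ω_18^18 = 1, powers reduce modulo 18.
40 mod 18 = 4
So ω_18^40 = ω_18^4 = e^(-2πi·4/18)

ω_18^40 = ω_18^4 = 0.1736-0.9848i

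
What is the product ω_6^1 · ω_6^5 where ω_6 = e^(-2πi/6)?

The primitive 6th roots of unity are ω_6^k for k coprime to 6: k ∈ {1, 5}
Their product equals the constant term of the cyclotomic polynomial Φ_6(x) up to sign.
For n ≥ 3, the product of all primitive nth roots of unity is 1. (For n=1 it is 1; for n=2 it is -1.)

1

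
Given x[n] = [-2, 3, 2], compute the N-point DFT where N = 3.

X[k] = Σ(n=0 to 2) x[n] · ω_3^(nk)
where ω_3 = e^(-2πi/3)

Computing each X[k]:
X[0] = 3
X[1] = -4.5000-0.8660i
X[2] = -4.5000+0.8660i

X = [3, -4.5000-0.8660i, -4.5000+0.8660i]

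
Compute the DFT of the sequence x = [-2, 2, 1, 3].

X[k] = Σ(n=0 to 3) x[n] · ω_4^(nk)
where ω_4 = e^(-2πi/4)

Computing each X[k]:
X[0] = 4
X[1] = -3+1i
X[2] = -6
X[3] = -3-1i

X = [4, -3+1i, -6, -3-1i]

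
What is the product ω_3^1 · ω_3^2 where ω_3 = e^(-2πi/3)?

The primitive 3rd roots of unity are ω_3^k for k coprime to 3: k ∈ {1, 2}
Their product equals the constant term of the cyclotomic polynomial Φ_3(x) up to sign.
For n ≥ 3, the product of all primitive nth roots of unity is 1. (For n=1 it is 1; for n=2 it is -1.)

1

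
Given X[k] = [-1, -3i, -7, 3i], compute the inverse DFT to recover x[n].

x[n] = (1/4) Σ(k=0 to 3) X[k] · e^(2πikn/4)

Computing each x[n]:
x[0] = -2
x[1] = 3
x[2] = -2
x[3] = 0

x = [-2, 3, -2, 0]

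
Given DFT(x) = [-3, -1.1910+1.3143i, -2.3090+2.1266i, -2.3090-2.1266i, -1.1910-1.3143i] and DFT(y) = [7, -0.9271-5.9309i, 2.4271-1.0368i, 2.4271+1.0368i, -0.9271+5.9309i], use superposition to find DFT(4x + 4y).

By linearity: DFT(4x + 4y) = 4·DFT(x) + 4·DFT(y)
= 4·[-3, -1.1910+1.3143i, -2.3090+2.1266i, -2.3090-2.1266i, -1.1910-1.3143i] + 4·[7, -0.9271-5.9309i, 2.4271-1.0368i, 2.4271+1.0368i, -0.9271+5.9309i]

Computing element-wise:
Z[0] = 4·(-3) + 4·(7) = 16
Z[1] = 4·(-1.1910+1.3143i) + 4·(-0.9271-5.9309i) = -8.4724-18.4664i
Z[2] = 4·(-2.3090+2.1266i) + 4·(2.4271-1.0368i) = 0.4724+4.3592i
Z[3] = 4·(-2.3090-2.1266i) + 4·(2.4271+1.0368i) = 0.4724-4.3592i
Z[4] = 4·(-1.1910-1.3143i) + 4·(-0.9271+5.9309i) = -8.4724+18.4664i

DFT(4x + 4y) = 4·X + 4·Y = [16, -8.4724-18.4664i, 0.4724+4.3592i, 0.4724-4.3592i, -8.4724+18.4664i]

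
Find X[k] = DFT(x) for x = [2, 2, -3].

X[k] = Σ(n=0 to 2) x[n] · ω_3^(nk)
where ω_3 = e^(-2πi/3)

Computing each X[k]:
X[0] = 1
X[1] = 2.5000-4.3301i
X[2] = 2.5000+4.3301i

X = [1, 2.5000-4.3301i, 2.5000+4.3301i]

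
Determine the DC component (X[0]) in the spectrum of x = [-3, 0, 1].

X[0] = Σ(n=0 to 2) x[n] · ω_3^0 = Σ x[n]
= (-3) + (0) + (1)

X[0] = -2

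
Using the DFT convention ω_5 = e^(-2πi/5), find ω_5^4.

ω_5^4 = e^(-2πi·4/5)
= cos(-2π·4/5) + i·sin(-2π·4/5)
= cos(-8π/5) + i·sin(-8π/5)

ω_5^4 = cos(-8π/5) + i·sin(-8π/5) = 0.3090+0.9511i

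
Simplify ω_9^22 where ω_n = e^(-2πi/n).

Since ω_9^9 = 1, powers reduce modulo 9.
22 mod 9 = 4
So ω_9^22 = ω_9^4 = e^(-2πi·4/9)

ω_9^22 = ω_9^4 = -0.9397-0.3420i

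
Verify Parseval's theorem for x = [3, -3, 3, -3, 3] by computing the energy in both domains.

Time domain:
Σ|x[n]|² = |3|² + |-3|² + |3|² + |-3|² + |3|² = 45.0000

Frequency domain:
(1/5)Σ|X[k]|² = (1/5)(|3|² + |3.0000+2.1796i|² + |3.0000+9.2331i|² + |3.0000-9.2331i|² + |3.0000-2.1796i|²) = (1/5)·225.0000 = 45.0000

Both sides agree, confirming Parseval's theorem.

Σ|x[n]|² = (1/N)Σ|X[k]|² = 45.0000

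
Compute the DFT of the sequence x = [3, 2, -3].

X[k] = Σ(n=0 to 2) x[n] · ω_3^(nk)
where ω_3 = e^(-2πi/3)

Computing each X[k]:
X[0] = 2
X[1] = 3.5000-4.3301i
X[2] = 3.5000+4.3301i

X = [2, 3.5000-4.3301i, 3.5000+4.3301i]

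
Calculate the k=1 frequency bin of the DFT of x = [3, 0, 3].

X[1] = Σ(n=0 to 2) x[n] · ω_3^(1n) where ω_3 = e^(-2πi/3)
= (3)·ω_3^0 + (0)·ω_3^1 + (3)·ω_3^2

X[1] = 1.5000+2.5981i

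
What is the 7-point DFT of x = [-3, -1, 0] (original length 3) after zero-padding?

Original 3-point DFT: [-4, -2.5000+0.8660i, -2.5000-0.8660i]
Zero-padded 7-point DFT provides frequency interpolation.

DFT_7([x, 0, ...]) = [-4, -3.6235+0.7818i, -2.7775+0.9749i, -2.0990+0.4339i, -2.0990-0.4339i, -2.7775-0.9749i, -3.6235-0.7818i]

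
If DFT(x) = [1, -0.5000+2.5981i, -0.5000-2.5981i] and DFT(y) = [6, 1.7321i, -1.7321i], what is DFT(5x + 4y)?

By linearity: DFT(5x + 4y) = 5·DFT(x) + 4·DFT(y)
= 5·[1, -0.5000+2.5981i, -0.5000-2.5981i] + 4·[6, 1.7321i, -1.7321i]

Computing element-wise:
Z[0] = 5·(1) + 4·(6) = 29
Z[1] = 5·(-0.5000+2.5981i) + 4·(1.7321i) = -2.5000+19.9189i
Z[2] = 5·(-0.5000-2.5981i) + 4·(-1.7321i) = -2.5000-19.9189i

DFT(5x + 4y) = 5·X + 4·Y = [29, -2.5000+19.9189i, -2.5000-19.9189i]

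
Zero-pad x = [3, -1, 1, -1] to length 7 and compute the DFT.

Original 4-point DFT: [2, 2, 6, 2]
Zero-padded 7-point DFT provides frequency interpolation.

DFT_7([x, 0, ...]) = [2, 3.0550+0.2408i, 1.6981+0.6270i, 4.7470+2.1906i, 4.7470-2.1906i, 1.6981-0.6270i, 3.0550-0.2408i]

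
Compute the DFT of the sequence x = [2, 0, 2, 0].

X[k] = Σ(n=0 to 3) x[n] · ω_4^(nk)
where ω_4 = e^(-2πi/4)

Computing each X[k]:
X[0] = 4
X[1] = 0
X[2] = 4
X[3] = 0

X = [4, 0, 4, 0]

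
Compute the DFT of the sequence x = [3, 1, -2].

X[k] = Σ(n=0 to 2) x[n] · ω_3^(nk)
where ω_3 = e^(-2πi/3)

Computing each X[k]:
X[0] = 2
X[1] = 3.5000-2.5981i
X[2] = 3.5000+2.5981i

X = [2, 3.5000-2.5981i, 3.5000+2.5981i]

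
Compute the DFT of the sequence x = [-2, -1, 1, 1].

X[k] = Σ(n=0 to 3) x[n] · ω_4^(nk)
where ω_4 = e^(-2πi/4)

Computing each X[k]:
X[0] = -1
X[1] = -3+2i
X[2] = -1
X[3] = -3-2i

X = [-1, -3+2i, -1, -3-2i]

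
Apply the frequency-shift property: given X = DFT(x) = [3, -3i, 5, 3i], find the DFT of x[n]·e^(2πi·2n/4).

Modulation property: DFT(ω_4^(-2n)·x[n]) = X[(k-2) mod 4], so circularly shift X by 2 positions.

X[k-2] = [5, 3i, 3, -3i]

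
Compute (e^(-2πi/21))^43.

Since ω_21^21 = 1, powers reduce modulo 21.
43 mod 21 = 1
So ω_21^43 = ω_21^1 = e^(-2πi·1/21)

ω_21^43 = ω_21^1 = 0.9556-0.2948i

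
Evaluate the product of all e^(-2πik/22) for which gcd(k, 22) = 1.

The primitive 22nd roots of unity are ω_22^k for k coprime to 22: k ∈ {1, 3, 5, 7, 9, 13, 15, 17, 19, 21}
Their product equals the constant term of the cyclotomic polynomial Φ_22(x) up to sign.
For n ≥ 3, the product of all primitive nth roots of unity is 1. (For n=1 it is 1; for n=2 it is -1.)

1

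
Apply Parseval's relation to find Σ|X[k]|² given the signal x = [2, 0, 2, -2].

Parseval: Σ|x[n]|² = (1/N)Σ|X[k]|², so Σ|X[k]|² = N·Σ|x[n]|² = 4·12.0000

Σ|X[k]|² = N·Σ|x[n]|² = 4·12.0000 = 48.0000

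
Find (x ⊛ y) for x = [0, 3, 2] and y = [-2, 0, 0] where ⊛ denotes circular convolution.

(x ⊛ y)[n] = Σ(m=0 to 2) x[m] · y[(n-m) mod 3]

Computing each output sample:
(x ⊛ y)[0] = 0
(x ⊛ y)[1] = -6
(x ⊛ y)[2] = -4

x ⊛ y = [0, -6, -4]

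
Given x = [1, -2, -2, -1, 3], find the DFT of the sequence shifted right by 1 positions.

Time shift by 1: X_shifted[k] = ω_5^(1k) · X[k]
Shifted x = [3, 1, -2, -2, -1]

DFT(x[n-1]) = [-1, 6.2361-1.9021i, 1.7639-1.1756i, 1.7639+1.1756i, 6.2361+1.9021i]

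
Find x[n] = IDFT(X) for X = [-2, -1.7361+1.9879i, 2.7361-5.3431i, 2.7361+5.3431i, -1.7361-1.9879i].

x[n] = (1/5) Σ(k=0 to 4) X[k] · e^(2πikn/5)

Computing each x[n]:
x[0] = 0
x[1] = -1
x[2] = -2
x[3] = 3
x[4] = -2

x = [0, -1, -2, 3, -2]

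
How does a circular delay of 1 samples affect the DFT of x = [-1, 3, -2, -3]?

Time shift by 1: X_shifted[k] = ω_4^(1k) · X[k]
Shifted x = [-3, -1, 3, -2]

DFT(x[n-1]) = [-3, -6-1i, 3, -6+1i]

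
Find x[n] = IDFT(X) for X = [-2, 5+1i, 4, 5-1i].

x[n] = (1/4) Σ(k=0 to 3) X[k] · e^(2πikn/4)

Computing each x[n]:
x[0] = 3
x[1] = -2
x[2] = -2
x[3] = -1

x = [3, -2, -2, -1]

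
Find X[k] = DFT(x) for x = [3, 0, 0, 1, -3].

X[k] = Σ(n=0 to 4) x[n] · ω_5^(nk)
where ω_5 = e^(-2πi/5)

Computing each X[k]:
X[0] = 1
X[1] = 1.2639-2.2654i
X[2] = 5.7361-2.7144i
X[3] = 5.7361+2.7144i
X[4] = 1.2639+2.2654i

X = [1, 1.2639-2.2654i, 5.7361-2.7144i, 5.7361+2.7144i, 1.2639+2.2654i]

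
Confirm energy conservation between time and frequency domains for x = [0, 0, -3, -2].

Time domain:
Σ|x[n]|² = |0|² + |0|² + |-3|² + |-2|² = 13.0000

Frequency domain:
(1/4)Σ|X[k]|² = (1/4)(|-5|² + |3-2i|² + |-1|² + |3+2i|²) = (1/4)·52.0000 = 13.0000

Both sides agree, confirming Parseval's theorem.

Σ|x[n]|² = (1/N)Σ|X[k]|² = 13.0000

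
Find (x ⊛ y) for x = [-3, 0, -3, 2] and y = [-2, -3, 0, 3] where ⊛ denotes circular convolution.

(x ⊛ y)[n] = Σ(m=0 to 3) x[m] · y[(n-m) mod 4]

Computing each output sample:
(x ⊛ y)[0] = 0
(x ⊛ y)[1] = 0
(x ⊛ y)[2] = 12
(x ⊛ y)[3] = -4

x ⊛ y = [0, 0, 12, -4]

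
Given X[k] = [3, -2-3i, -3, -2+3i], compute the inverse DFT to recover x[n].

x[n] = (1/4) Σ(k=0 to 3) X[k] · e^(2πikn/4)

Computing each x[n]:
x[0] = -1
x[1] = 3
x[2] = 1
x[3] = 0

x = [-1, 3, 1, 0]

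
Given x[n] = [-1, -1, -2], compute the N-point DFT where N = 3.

X[k] = Σ(n=0 to 2) x[n] · ω_3^(nk)
where ω_3 = e^(-2πi/3)

Computing each X[k]:
X[0] = -4
X[1] = 0.5000-0.8660i
X[2] = 0.5000+0.8660i

X = [-4, 0.5000-0.8660i, 0.5000+0.8660i]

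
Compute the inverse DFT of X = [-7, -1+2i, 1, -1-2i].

x[n] = (1/4) Σ(k=0 to 3) X[k] · e^(2πikn/4)

Computing each x[n]:
x[0] = -2
x[1] = -3
x[2] = -1
x[3] = -1

x = [-2, -3, -1, -1]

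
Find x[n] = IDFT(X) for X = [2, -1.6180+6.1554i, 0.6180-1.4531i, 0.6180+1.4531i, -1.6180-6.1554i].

x[n] = (1/5) Σ(k=0 to 4) X[k] · e^(2πikn/5)

Computing each x[n]:
x[0] = 0
x[1] = -2
x[2] = -1
x[3] = 3
x[4] = 2

x = [0, -2, -1, 3, 2]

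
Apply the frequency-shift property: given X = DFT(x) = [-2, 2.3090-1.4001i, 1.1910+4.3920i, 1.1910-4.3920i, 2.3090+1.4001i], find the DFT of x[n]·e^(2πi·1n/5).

Modulation property: DFT(ω_5^(-1n)·x[n]) = X[(k-1) mod 5], so circularly shift X by 1 positions.

X[k-1] = [2.3090+1.4001i, -2, 2.3090-1.4001i, 1.1910+4.3920i, 1.1910-4.3920i]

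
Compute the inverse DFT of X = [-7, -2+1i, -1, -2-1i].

x[n] = (1/4) Σ(k=0 to 3) X[k] · e^(2πikn/4)

Computing each x[n]:
x[0] = -3
x[1] = -2
x[2] = -1
x[3] = -1

x = [-3, -2, -1, -1]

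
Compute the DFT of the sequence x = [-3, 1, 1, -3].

X[k] = Σ(n=0 to 3) x[n] · ω_4^(nk)
where ω_4 = e^(-2πi/4)

Computing each X[k]:
X[0] = -4
X[1] = -4-4i
X[2] = 0
X[3] = -4+4i

X = [-4, -4-4i, 0, -4+4i]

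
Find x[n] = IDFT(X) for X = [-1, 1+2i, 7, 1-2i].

x[n] = (1/4) Σ(k=0 to 3) X[k] · e^(2πikn/4)

Computing each x[n]:
x[0] = 2
x[1] = -3
x[2] = 1
x[3] = -1

x = [2, -3, 1, -1]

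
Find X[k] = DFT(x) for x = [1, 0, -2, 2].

X[k] = Σ(n=0 to 3) x[n] · ω_4^(nk)
where ω_4 = e^(-2πi/4)

Computing each X[k]:
X[0] = 1
X[1] = 3+2i
X[2] = -3
X[3] = 3-2i

X = [1, 3+2i, -3, 3-2i]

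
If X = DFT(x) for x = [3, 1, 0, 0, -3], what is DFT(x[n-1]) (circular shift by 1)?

Time shift by 1: X_shifted[k] = ω_5^(1k) · X[k]
Shifted x = [-3, 3, 1, 0, 0]

DFT(x[n-1]) = [1, -2.8820-3.4410i, -5.1180-0.8123i, -5.1180+0.8123i, -2.8820+3.4410i]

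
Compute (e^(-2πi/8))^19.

Since ω_8^8 = 1, powers reduce modulo 8.
19 mod 8 = 3
So ω_8^19 = ω_8^3 = e^(-2πi·3/8)

ω_8^19 = ω_8^3 = -0.7071-0.7071i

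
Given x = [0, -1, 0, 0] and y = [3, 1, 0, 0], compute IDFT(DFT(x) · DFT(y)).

(x ⊛ y)[n] = Σ(m=0 to 3) x[m] · y[(n-m) mod 4]

Computing each output sample:
(x ⊛ y)[0] = 0
(x ⊛ y)[1] = -3
(x ⊛ y)[2] = -1
(x ⊛ y)[3] = 0

x ⊛ y = [0, -3, -1, 0]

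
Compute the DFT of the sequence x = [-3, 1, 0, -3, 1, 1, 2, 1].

X[k] = Σ(n=0 to 7) x[n] · ω_8^(nk)
where ω_8 = e^(-2πi/8)

Computing each X[k]:
X[0] = 0
X[1] = -1.1716+4.8284i
X[2] = -4-4i
X[3] = -6.8284+0.8284i
X[4] = 0
X[5] = -6.8284-0.8284i
X[6] = -4+4i
X[7] = -1.1716-4.8284i

X = [0, -1.1716+4.8284i, -4-4i, -6.8284+0.8284i, 0, -6.8284-0.8284i, -4+4i, -1.1716-4.8284i]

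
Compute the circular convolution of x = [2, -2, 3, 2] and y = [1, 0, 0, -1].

(x ⊛ y)[n] = Σ(m=0 to 3) x[m] · y[(n-m) mod 4]

Computing each output sample:
(x ⊛ y)[0] = 4
(x ⊛ y)[1] = -5
(x ⊛ y)[2] = 1
(x ⊛ y)[3] = 0

x ⊛ y = [4, -5, 1, 0]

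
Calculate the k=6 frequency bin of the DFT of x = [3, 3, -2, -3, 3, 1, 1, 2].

X[6] = Σ(n=0 to 7) x[n] · ω_8^(6n) where ω_8 = e^(-2πi/8)
= (3)·ω_8^0 + (3)·ω_8^6 + (-2)·ω_8^12 + (-3)·ω_8^18 + (3)·ω_8^24 + (1)·ω_8^30 + (1)·ω_8^36 + (2)·ω_8^42

X[6] = 7+5i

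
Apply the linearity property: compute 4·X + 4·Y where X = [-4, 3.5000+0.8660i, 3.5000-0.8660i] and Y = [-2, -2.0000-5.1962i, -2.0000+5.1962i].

By linearity: DFT(4x + 4y) = 4·DFT(x) + 4·DFT(y)
= 4·[-4, 3.5000+0.8660i, 3.5000-0.8660i] + 4·[-2, -2.0000-5.1962i, -2.0000+5.1962i]

Computing element-wise:
Z[0] = 4·(-4) + 4·(-2) = -24
Z[1] = 4·(3.5000+0.8660i) + 4·(-2.0000-5.1962i) = 6.0000-17.3208i
Z[2] = 4·(3.5000-0.8660i) + 4·(-2.0000+5.1962i) = 6.0000+17.3208i

DFT(4x + 4y) = 4·X + 4·Y = [-24, 6.0000-17.3208i, 6.0000+17.3208i]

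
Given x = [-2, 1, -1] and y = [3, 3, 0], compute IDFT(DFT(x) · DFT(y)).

(x ⊛ y)[n] = Σ(m=0 to 2) x[m] · y[(n-m) mod 3]

Computing each output sample:
(x ⊛ y)[0] = -9
(x ⊛ y)[1] = -3
(x ⊛ y)[2] = 0

x ⊛ y = [-9, -3, 0]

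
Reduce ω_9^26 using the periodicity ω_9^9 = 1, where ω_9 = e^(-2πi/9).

Since ω_9^9 = 1, powers reduce modulo 9.
26 mod 9 = 8
So ω_9^26 = ω_9^8 = e^(-2πi·8/9)

ω_9^26 = ω_9^8 = 0.7660+0.6428i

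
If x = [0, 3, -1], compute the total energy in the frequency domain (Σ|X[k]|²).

Parseval: Σ|x[n]|² = (1/N)Σ|X[k]|², so Σ|X[k]|² = N·Σ|x[n]|² = 3·10.0000

Σ|X[k]|² = N·Σ|x[n]|² = 3·10.0000 = 30.0000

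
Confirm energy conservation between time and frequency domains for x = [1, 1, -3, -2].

Time domain:
Σ|x[n]|² = |1|² + |1|² + |-3|² + |-2|² = 15.0000

Frequency domain:
(1/4)Σ|X[k]|² = (1/4)(|-3|² + |4-3i|² + |-1|² + |4+3i|²) = (1/4)·60.0000 = 15.0000

Both sides agree, confirming Parseval's theorem.

Σ|x[n]|² = (1/N)Σ|X[k]|² = 15.0000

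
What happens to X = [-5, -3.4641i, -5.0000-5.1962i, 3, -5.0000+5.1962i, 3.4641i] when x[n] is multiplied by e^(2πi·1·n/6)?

Modulation property: DFT(ω_6^(-1n)·x[n]) = X[(k-1) mod 6], so circularly shift X by 1 positions.

X[k-1] = [3.4641i, -5, -3.4641i, -5.0000-5.1962i, 3, -5.0000+5.1962i]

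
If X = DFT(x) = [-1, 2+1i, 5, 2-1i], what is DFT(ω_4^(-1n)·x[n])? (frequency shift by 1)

Modulation property: DFT(ω_4^(-1n)·x[n]) = X[(k-1) mod 4], so circularly shift X by 1 positions.

X[k-1] = [2-1i, -1, 2+1i, 5]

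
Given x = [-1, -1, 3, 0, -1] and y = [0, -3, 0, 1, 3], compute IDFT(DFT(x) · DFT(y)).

(x ⊛ y)[n] = Σ(m=0 to 4) x[m] · y[(n-m) mod 5]

Computing each output sample:
(x ⊛ y)[0] = 3
(x ⊛ y)[1] = 12
(x ⊛ y)[2] = 2
(x ⊛ y)[3] = -13
(x ⊛ y)[4] = -4

x ⊛ y = [3, 12, 2, -13, -4]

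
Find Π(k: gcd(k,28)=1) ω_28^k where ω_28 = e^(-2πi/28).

The primitive 28th roots of unity are ω_28^k for k coprime to 28: k ∈ {1, 3, 5, 9, 11, 13, 15, 17, 19, 23, 25, 27}
Their product equals the constant term of the cyclotomic polynomial Φ_28(x) up to sign.
For n ≥ 3, the product of all primitive nth roots of unity is 1. (For n=1 it is 1; for n=2 it is -1.)

1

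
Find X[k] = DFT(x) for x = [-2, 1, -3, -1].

X[k] = Σ(n=0 to 3) x[n] · ω_4^(nk)
where ω_4 = e^(-2πi/4)

Computing each X[k]:
X[0] = -5
X[1] = 1-2i
X[2] = -5
X[3] = 1+2i

X = [-5, 1-2i, -5, 1+2i]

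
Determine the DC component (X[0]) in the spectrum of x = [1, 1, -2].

X[0] = Σ(n=0 to 2) x[n] · ω_3^0 = Σ x[n]
= (1) + (1) + (-2)

X[0] = 0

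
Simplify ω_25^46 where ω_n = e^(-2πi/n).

Since ω_25^25 = 1, powers reduce modulo 25.
46 mod 25 = 21
So ω_25^46 = ω_25^21 = e^(-2πi·21/25)

ω_25^46 = ω_25^21 = 0.5358+0.8443i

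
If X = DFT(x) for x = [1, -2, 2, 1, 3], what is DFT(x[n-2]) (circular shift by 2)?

Time shift by 2: X_shifted[k] = ω_5^(2k) · X[k]
Shifted x = [1, 3, 1, -2, 2]

DFT(x[n-2]) = [5, 3.3541-2.7144i, -3.3541+2.2654i, -3.3541-2.2654i, 3.3541+2.7144i]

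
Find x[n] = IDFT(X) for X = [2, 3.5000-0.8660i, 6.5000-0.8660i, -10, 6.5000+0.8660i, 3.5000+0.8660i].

x[n] = (1/6) Σ(k=0 to 5) X[k] · e^(2πikn/6)

Computing each x[n]:
x[0] = 2
x[1] = 2
x[2] = -3
x[3] = 3
x[4] = -3
x[5] = 1

x = [2, 2, -3, 3, -3, 1]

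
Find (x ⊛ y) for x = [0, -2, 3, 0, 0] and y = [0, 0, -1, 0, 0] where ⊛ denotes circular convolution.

(x ⊛ y)[n] = Σ(m=0 to 4) x[m] · y[(n-m) mod 5]

Computing each output sample:
(x ⊛ y)[0] = 0
(x ⊛ y)[1] = 0
(x ⊛ y)[2] = 0
(x ⊛ y)[3] = 2
(x ⊛ y)[4] = -3

x ⊛ y = [0, 0, 0, 2, -3]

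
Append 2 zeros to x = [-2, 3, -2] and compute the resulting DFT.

Original 3-point DFT: [-1, -2.5000-4.3301i, -2.5000+4.3301i]
Zero-padded 5-point DFT provides frequency interpolation.

DFT_5([x, 0, ...]) = [-1, 0.5451-1.6776i, -5.0451-3.6655i, -5.0451+3.6655i, 0.5451+1.6776i]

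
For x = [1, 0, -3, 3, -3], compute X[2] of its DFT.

X[2] = Σ(n=0 to 4) x[n] · ω_5^(2n) where ω_5 = e^(-2πi/5)
= (1)·ω_5^0 + (0)·ω_5^2 + (-3)·ω_5^4 + (3)·ω_5^6 + (-3)·ω_5^8

X[2] = 3.4271-7.4697i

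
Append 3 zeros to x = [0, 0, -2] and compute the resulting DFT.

Original 3-point DFT: [-2, 1.0000-1.7321i, 1.0000+1.7321i]
Zero-padded 6-point DFT provides frequency interpolation.

DFT_6([x, 0, ...]) = [-2, 1.0000+1.7321i, 1.0000-1.7321i, -2, 1.0000+1.7321i, 1.0000-1.7321i]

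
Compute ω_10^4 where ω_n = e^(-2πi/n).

ω_10^4 = e^(-2πi·4/10)
= cos(-2π·4/10) + i·sin(-2π·4/10)
= cos(-8π/10) + i·sin(-8π/10)

ω_10^4 = cos(-8π/10) + i·sin(-8π/10) = -0.8090-0.5878i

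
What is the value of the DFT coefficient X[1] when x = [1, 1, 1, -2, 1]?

X[1] = Σ(n=0 to 4) x[n] · ω_5^(1n) where ω_5 = e^(-2πi/5)
= (1)·ω_5^0 + (1)·ω_5^1 + (1)·ω_5^2 + (-2)·ω_5^3 + (1)·ω_5^4

X[1] = 2.4271-1.7634i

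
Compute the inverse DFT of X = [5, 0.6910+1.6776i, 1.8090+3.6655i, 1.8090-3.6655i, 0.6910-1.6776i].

x[n] = (1/5) Σ(k=0 to 4) X[k] · e^(2πikn/5)

Computing each x[n]:
x[0] = 2
x[1] = -1
x[2] = 2
x[3] = 0
x[4] = 2

x = [2, -1, 2, 0, 2]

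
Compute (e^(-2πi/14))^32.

Since ω_14^14 = 1, powers reduce modulo 14.
32 mod 14 = 4
So ω_14^32 = ω_14^4 = e^(-2πi·4/14)

ω_14^32 = ω_14^4 = -0.2225-0.9749i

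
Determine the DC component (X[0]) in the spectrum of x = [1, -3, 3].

X[0] = Σ(n=0 to 2) x[n] · ω_3^0 = Σ x[n]
= (1) + (-3) + (3)

X[0] = 1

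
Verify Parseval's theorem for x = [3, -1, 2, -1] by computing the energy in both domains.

Time domain:
Σ|x[n]|² = |3|² + |-1|² + |2|² + |-1|² = 15.0000

Frequency domain:
(1/4)Σ|X[k]|² = (1/4)(|3|² + |1|² + |7|² + |1|²) = (1/4)·60.0000 = 15.0000

Both sides agree, confirming Parseval's theorem.

Σ|x[n]|² = (1/N)Σ|X[k]|² = 15.0000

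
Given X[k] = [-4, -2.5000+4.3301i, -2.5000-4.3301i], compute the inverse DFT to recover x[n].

x[n] = (1/3) Σ(k=0 to 2) X[k] · e^(2πikn/3)

Computing each x[n]:
x[0] = -3
x[1] = -3
x[2] = 2

x = [-3, -3, 2]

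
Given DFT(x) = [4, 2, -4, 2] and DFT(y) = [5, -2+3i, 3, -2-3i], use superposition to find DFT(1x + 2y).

By linearity: DFT(1x + 2y) = 1·DFT(x) + 2·DFT(y)
= 1·[4, 2, -4, 2] + 2·[5, -2+3i, 3, -2-3i]

Computing element-wise:
Z[0] = 1·(4) + 2·(5) = 14
Z[1] = 1·(2) + 2·(-2+3i) = -2+6i
Z[2] = 1·(-4) + 2·(3) = 2
Z[3] = 1·(2) + 2·(-2-3i) = -2-6i

DFT(1x + 2y) = 1·X + 2·Y = [14, -2+6i, 2, -2-6i]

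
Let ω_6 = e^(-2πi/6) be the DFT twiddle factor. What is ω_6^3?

ω_6^3 = e^(-2πi·3/6)
= cos(-2π·3/6) + i·sin(-2π·3/6)
= cos(-6π/6) + i·sin(-6π/6)

ω_6^3 = cos(-6π/6) + i·sin(-6π/6) = -1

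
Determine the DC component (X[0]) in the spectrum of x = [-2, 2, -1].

X[0] = Σ(n=0 to 2) x[n] · ω_3^0 = Σ x[n]
= (-2) + (2) + (-1)

X[0] = -1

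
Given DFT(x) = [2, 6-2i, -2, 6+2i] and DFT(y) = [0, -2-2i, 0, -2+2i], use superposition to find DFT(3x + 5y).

By linearity: DFT(3x + 5y) = 3·DFT(x) + 5·DFT(y)
= 3·[2, 6-2i, -2, 6+2i] + 5·[0, -2-2i, 0, -2+2i]

Computing element-wise:
Z[0] = 3·(2) + 5·(0) = 6
Z[1] = 3·(6-2i) + 5·(-2-2i) = 8-16i
Z[2] = 3·(-2) + 5·(0) = -6
Z[3] = 3·(6+2i) + 5·(-2+2i) = 8+16i

DFT(3x + 5y) = 3·X + 5·Y = [6, 8-16i, -6, 8+16i]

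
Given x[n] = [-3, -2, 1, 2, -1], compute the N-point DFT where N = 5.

X[k] = Σ(n=0 to 4) x[n] · ω_5^(nk)
where ω_5 = e^(-2πi/5)

Computing each X[k]:
X[0] = -3
X[1] = -6.3541+1.5388i
X[2] = 0.3541-0.3633i
X[3] = 0.3541+0.3633i
X[4] = -6.3541-1.5388i

X = [-3, -6.3541+1.5388i, 0.3541-0.3633i, 0.3541+0.3633i, -6.3541-1.5388i]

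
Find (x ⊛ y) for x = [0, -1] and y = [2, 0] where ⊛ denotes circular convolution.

(x ⊛ y)[n] = Σ(m=0 to 1) x[m] · y[(n-m) mod 2]

Computing each output sample:
(x ⊛ y)[0] = 0
(x ⊛ y)[1] = -2

x ⊛ y = [0, -2]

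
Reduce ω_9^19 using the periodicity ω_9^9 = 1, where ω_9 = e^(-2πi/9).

Since ω_9^9 = 1, powers reduce modulo 9.
19 mod 9 = 1
So ω_9^19 = ω_9^1 = e^(-2πi·1/9)

ω_9^19 = ω_9^1 = 0.7660-0.6428i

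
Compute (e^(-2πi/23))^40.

Since ω_23^23 = 1, powers reduce modulo 23.
40 mod 23 = 17
So ω_23^40 = ω_23^17 = e^(-2πi·17/23)

ω_23^40 = ω_23^17 = -0.0682+0.9977i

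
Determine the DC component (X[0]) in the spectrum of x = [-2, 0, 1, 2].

X[0] = Σ(n=0 to 3) x[n] · ω_4^0 = Σ x[n]
= (-2) + (0) + (1) + (2)

X[0] = 1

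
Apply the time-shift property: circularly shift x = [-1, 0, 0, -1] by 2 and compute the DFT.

Time shift by 2: X_shifted[k] = ω_4^(2k) · X[k]
Shifted x = [0, -1, -1, 0]

DFT(x[n-2]) = [-2, 1+1i, 0, 1-1i]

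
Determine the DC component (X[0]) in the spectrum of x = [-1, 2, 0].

X[0] = Σ(n=0 to 2) x[n] · ω_3^0 = Σ x[n]
= (-1) + (2) + (0)

X[0] = 1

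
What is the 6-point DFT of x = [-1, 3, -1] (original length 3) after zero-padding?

Original 3-point DFT: [1, -2.0000-3.4641i, -2.0000+3.4641i]
Zero-padded 6-point DFT provides frequency interpolation.

DFT_6([x, 0, ...]) = [1, 1.0000-1.7321i, -2.0000-3.4641i, -5, -2.0000+3.4641i, 1.0000+1.7321i]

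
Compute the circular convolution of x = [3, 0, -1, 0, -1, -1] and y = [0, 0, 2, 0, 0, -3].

(x ⊛ y)[n] = Σ(m=0 to 5) x[m] · y[(n-m) mod 6]

Computing each output sample:
(x ⊛ y)[0] = -2
(x ⊛ y)[1] = 1
(x ⊛ y)[2] = 6
(x ⊛ y)[3] = 3
(x ⊛ y)[4] = 1
(x ⊛ y)[5] = -9

x ⊛ y = [-2, 1, 6, 3, 1, -9]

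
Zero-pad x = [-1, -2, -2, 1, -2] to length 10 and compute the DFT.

Original 5-point DFT: [-6, -1.4271+1.7634i, 1.9271-2.8532i, 1.9271+2.8532i, -1.4271-1.7634i]
Zero-padded 10-point DFT provides frequency interpolation.

DFT_10([x, 0, ...]) = [-6, -1.9271+3.3022i, -1.4271+1.7634i, 1.4271+3.2164i, 1.9271-2.8532i, -4, 1.9271+2.8532i, 1.4271-3.2164i, -1.4271-1.7634i, -1.9271-3.3022i]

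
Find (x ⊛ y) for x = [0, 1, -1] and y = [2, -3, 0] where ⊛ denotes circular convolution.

(x ⊛ y)[n] = Σ(m=0 to 2) x[m] · y[(n-m) mod 3]

Computing each output sample:
(x ⊛ y)[0] = 3
(x ⊛ y)[1] = 2
(x ⊛ y)[2] = -5

x ⊛ y = [3, 2, -5]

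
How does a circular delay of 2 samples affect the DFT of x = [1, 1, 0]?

Time shift by 2: X_shifted[k] = ω_3^(2k) · X[k]
Shifted x = [1, 0, 1]

DFT(x[n-2]) = [2, 0.5000+0.8660i, 0.5000-0.8660i]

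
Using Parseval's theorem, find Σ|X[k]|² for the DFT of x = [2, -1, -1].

Parseval: Σ|x[n]|² = (1/N)Σ|X[k]|², so Σ|X[k]|² = N·Σ|x[n]|² = 3·6.0000

Σ|X[k]|² = N·Σ|x[n]|² = 3·6.0000 = 18.0000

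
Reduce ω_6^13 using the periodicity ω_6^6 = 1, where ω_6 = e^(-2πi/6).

Since ω_6^6 = 1, powers reduce modulo 6.
13 mod 6 = 1
So ω_6^13 = ω_6^1 = e^(-2πi·1/6)

ω_6^13 = ω_6^1 = 0.5000-0.8660i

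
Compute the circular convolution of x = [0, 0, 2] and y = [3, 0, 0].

(x ⊛ y)[n] = Σ(m=0 to 2) x[m] · y[(n-m) mod 3]

Computing each output sample:
(x ⊛ y)[0] = 0
(x ⊛ y)[1] = 0
(x ⊛ y)[2] = 6

x ⊛ y = [0, 0, 6]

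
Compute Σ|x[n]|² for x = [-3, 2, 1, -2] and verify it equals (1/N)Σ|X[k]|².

Time domain:
Σ|x[n]|² = |-3|² + |2|² + |1|² + |-2|² = 18.0000

Frequency domain:
(1/4)Σ|X[k]|² = (1/4)(|-2|² + |-4-4i|² + |-2|² + |-4+4i|²) = (1/4)·72.0000 = 18.0000

Both sides agree, confirming Parseval's theorem.

Σ|x[n]|² = (1/N)Σ|X[k]|² = 18.0000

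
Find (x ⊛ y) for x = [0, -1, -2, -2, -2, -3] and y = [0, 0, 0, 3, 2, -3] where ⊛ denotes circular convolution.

(x ⊛ y)[n] = Σ(m=0 to 5) x[m] · y[(n-m) mod 6]

Computing each output sample:
(x ⊛ y)[0] = -7
(x ⊛ y)[1] = -4
(x ⊛ y)[2] = -7
(x ⊛ y)[3] = 0
(x ⊛ y)[4] = 6
(x ⊛ y)[5] = -8

x ⊛ y = [-7, -4, -7, 0, 6, -8]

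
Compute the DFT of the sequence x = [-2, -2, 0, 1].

X[k] = Σ(n=0 to 3) x[n] · ω_4^(nk)
where ω_4 = e^(-2πi/4)

Computing each X[k]:
X[0] = -3
X[1] = -2+3i
X[2] = -1
X[3] = -2-3i

X = [-3, -2+3i, -1, -2-3i]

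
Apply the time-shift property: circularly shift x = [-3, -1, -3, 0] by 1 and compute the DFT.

Time shift by 1: X_shifted[k] = ω_4^(1k) · X[k]
Shifted x = [0, -3, -1, -3]

DFT(x[n-1]) = [-7, 1, 5, 1]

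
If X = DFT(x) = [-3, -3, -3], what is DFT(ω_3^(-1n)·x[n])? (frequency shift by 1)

Modulation property: DFT(ω_3^(-1n)·x[n]) = X[(k-1) mod 3], so circularly shift X by 1 positions.

X[k-1] = [-3, -3, -3]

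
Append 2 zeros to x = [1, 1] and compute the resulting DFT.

Original 2-point DFT: [2, 0]
Zero-padded 4-point DFT provides frequency interpolation.

DFT_4([x, 0, ...]) = [2, 1-1i, 0, 1+1i]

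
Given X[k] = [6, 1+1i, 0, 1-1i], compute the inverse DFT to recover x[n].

x[n] = (1/4) Σ(k=0 to 3) X[k] · e^(2πikn/4)

Computing each x[n]:
x[0] = 2
x[1] = 1
x[2] = 1
x[3] = 2

x = [2, 1, 1, 2]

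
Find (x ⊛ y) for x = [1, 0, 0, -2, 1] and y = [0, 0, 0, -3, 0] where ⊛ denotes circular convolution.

(x ⊛ y)[n] = Σ(m=0 to 4) x[m] · y[(n-m) mod 5]

Computing each output sample:
(x ⊛ y)[0] = 0
(x ⊛ y)[1] = 6
(x ⊛ y)[2] = -3
(x ⊛ y)[3] = -3
(x ⊛ y)[4] = 0

x ⊛ y = [0, 6, -3, -3, 0]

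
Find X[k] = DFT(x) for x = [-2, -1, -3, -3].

X[k] = Σ(n=0 to 3) x[n] · ω_4^(nk)
where ω_4 = e^(-2πi/4)

Computing each X[k]:
X[0] = -9
X[1] = 1-2i
X[2] = -1
X[3] = 1+2i

X = [-9, 1-2i, -1, 1+2i]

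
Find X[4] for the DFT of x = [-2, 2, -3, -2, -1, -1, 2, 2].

X[4] = Σ(n=0 to 7) x[n] · ω_8^(4n) where ω_8 = e^(-2πi/8)
= (-2)·ω_8^0 + (2)·ω_8^4 + (-3)·ω_8^8 + (-2)·ω_8^12 + (-1)·ω_8^16 + (-1)·ω_8^20 + (2)·ω_8^24 + (2)·ω_8^28

X[4] = -5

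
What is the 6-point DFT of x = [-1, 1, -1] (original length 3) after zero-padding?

Original 3-point DFT: [-1, -1.0000-1.7321i, -1.0000+1.7321i]
Zero-padded 6-point DFT provides frequency interpolation.

DFT_6([x, 0, ...]) = [-1, 0, -1.0000-1.7321i, -3, -1.0000+1.7321i, 0]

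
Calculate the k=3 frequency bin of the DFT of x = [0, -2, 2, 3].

X[3] = Σ(n=0 to 3) x[n] · ω_4^(3n) where ω_4 = e^(-2πi/4)
= (0)·ω_4^0 + (-2)·ω_4^3 + (2)·ω_4^6 + (3)·ω_4^9

X[3] = -2-5i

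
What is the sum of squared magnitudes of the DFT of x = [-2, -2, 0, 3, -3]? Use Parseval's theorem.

Parseval: Σ|x[n]|² = (1/N)Σ|X[k]|², so Σ|X[k]|² = N·Σ|x[n]|² = 5·26.0000

Σ|X[k]|² = N·Σ|x[n]|² = 5·26.0000 = 130.0000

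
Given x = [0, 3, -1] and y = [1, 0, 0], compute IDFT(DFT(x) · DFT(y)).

(x ⊛ y)[n] = Σ(m=0 to 2) x[m] · y[(n-m) mod 3]

Computing each output sample:
(x ⊛ y)[0] = 0
(x ⊛ y)[1] = 3
(x ⊛ y)[2] = -1

x ⊛ y = [0, 3, -1]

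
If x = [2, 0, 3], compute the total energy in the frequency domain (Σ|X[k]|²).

Parseval: Σ|x[n]|² = (1/N)Σ|X[k]|², so Σ|X[k]|² = N·Σ|x[n]|² = 3·13.0000

Σ|X[k]|² = N·Σ|x[n]|² = 3·13.0000 = 39.0000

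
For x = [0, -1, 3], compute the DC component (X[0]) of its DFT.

X[0] = Σ(n=0 to 2) x[n] · ω_3^0 = Σ x[n]
= (0) + (-1) + (3)

X[0] = 2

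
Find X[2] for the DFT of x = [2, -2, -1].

X[2] = Σ(n=0 to 2) x[n] · ω_3^(2n) where ω_3 = e^(-2πi/3)
= (2)·ω_3^0 + (-2)·ω_3^2 + (-1)·ω_3^4

X[2] = 3.5000-0.8660i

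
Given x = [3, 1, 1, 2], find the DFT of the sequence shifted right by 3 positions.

Time shift by 3: X_shifted[k] = ω_4^(3k) · X[k]
Shifted x = [1, 1, 2, 3]

DFT(x[n-3]) = [7, -1+2i, -1, -1-2i]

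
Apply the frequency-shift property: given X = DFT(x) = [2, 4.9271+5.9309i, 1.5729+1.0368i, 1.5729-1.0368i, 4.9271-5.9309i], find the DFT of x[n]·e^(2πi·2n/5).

Modulation property: DFT(ω_5^(-2n)·x[n]) = X[(k-2) mod 5], so circularly shift X by 2 positions.

X[k-2] = [1.5729-1.0368i, 4.9271-5.9309i, 2, 4.9271+5.9309i, 1.5729+1.0368i]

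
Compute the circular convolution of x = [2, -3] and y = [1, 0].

(x ⊛ y)[n] = Σ(m=0 to 1) x[m] · y[(n-m) mod 2]

Computing each output sample:
(x ⊛ y)[0] = 2
(x ⊛ y)[1] = -3

x ⊛ y = [2, -3]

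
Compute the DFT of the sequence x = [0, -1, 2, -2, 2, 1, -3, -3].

X[k] = Σ(n=0 to 7) x[n] · ω_8^(nk)
where ω_8 = e^(-2πi/8)

Computing each X[k]:
X[0] = -4
X[1] = -4.1213-4.2929i
X[2] = 3-5i
X[3] = 0.1213+5.7071i
X[4] = 6
X[5] = 0.1213-5.7071i
X[6] = 3+5i
X[7] = -4.1213+4.2929i

X = [-4, -4.1213-4.2929i, 3-5i, 0.1213+5.7071i, 6, 0.1213-5.7071i, 3+5i, -4.1213+4.2929i]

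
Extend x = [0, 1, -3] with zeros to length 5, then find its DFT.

Original 3-point DFT: [-2, 1.0000-3.4641i, 1.0000+3.4641i]
Zero-padded 5-point DFT provides frequency interpolation.

DFT_5([x, 0, ...]) = [-2, 2.7361+0.8123i, -1.7361-3.4410i, -1.7361+3.4410i, 2.7361-0.8123i]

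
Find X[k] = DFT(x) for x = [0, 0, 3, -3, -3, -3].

X[k] = Σ(n=0 to 5) x[n] · ω_6^(nk)
where ω_6 = e^(-2πi/6)

Computing each X[k]:
X[0] = -6
X[1] = 1.5000-7.7942i
X[2] = -1.5000+2.5981i
X[3] = 6
X[4] = -1.5000-2.5981i
X[5] = 1.5000+7.7942i

X = [-6, 1.5000-7.7942i, -1.5000+2.5981i, 6, -1.5000-2.5981i, 1.5000+7.7942i]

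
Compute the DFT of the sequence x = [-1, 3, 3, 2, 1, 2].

X[k] = Σ(n=0 to 5) x[n] · ω_6^(nk)
where ω_6 = e^(-2πi/6)

Computing each X[k]:
X[0] = 10
X[1] = -2.5000-2.5981i
X[2] = -3.5000+0.8660i
X[3] = -4
X[4] = -3.5000-0.8660i
X[5] = -2.5000+2.5981i

X = [10, -2.5000-2.5981i, -3.5000+0.8660i, -4, -3.5000-0.8660i, -2.5000+2.5981i]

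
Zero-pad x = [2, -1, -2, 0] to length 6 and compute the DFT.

Original 4-point DFT: [-1, 4+1i, 1, 4-1i]
Zero-padded 6-point DFT provides frequency interpolation.

DFT_6([x, 0, ...]) = [-1, 2.5000+2.5981i, 3.5000-0.8660i, 1, 3.5000+0.8660i, 2.5000-2.5981i]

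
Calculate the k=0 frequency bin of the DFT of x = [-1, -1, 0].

X[0] = Σ(n=0 to 2) x[n] · ω_3^0 = Σ x[n]
= (-1) + (-1) + (0)

X[0] = -2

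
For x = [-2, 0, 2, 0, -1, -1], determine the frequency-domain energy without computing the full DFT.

Parseval: Σ|x[n]|² = (1/N)Σ|X[k]|², so Σ|X[k]|² = N·Σ|x[n]|² = 6·10.0000

Σ|X[k]|² = N·Σ|x[n]|² = 6·10.0000 = 60.0000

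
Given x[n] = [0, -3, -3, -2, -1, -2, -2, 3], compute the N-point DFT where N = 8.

X[k] = Σ(n=0 to 7) x[n] · ω_8^(nk)
where ω_8 = e^(-2πi/8)

Computing each X[k]:
X[0] = -10
X[1] = 3.8284+5.2426i
X[2] = 4+6i
X[3] = -1.8284+3.2426i
X[4] = -2
X[5] = -1.8284-3.2426i
X[6] = 4-6i
X[7] = 3.8284-5.2426i

X = [-10, 3.8284+5.2426i, 4+6i, -1.8284+3.2426i, -2, -1.8284-3.2426i, 4-6i, 3.8284-5.2426i]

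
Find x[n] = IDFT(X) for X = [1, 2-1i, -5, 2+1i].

x[n] = (1/4) Σ(k=0 to 3) X[k] · e^(2πikn/4)

Computing each x[n]:
x[0] = 0
x[1] = 2
x[2] = -2
x[3] = 1

x = [0, 2, -2, 1]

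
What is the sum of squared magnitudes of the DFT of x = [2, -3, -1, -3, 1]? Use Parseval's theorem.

Parseval: Σ|x[n]|² = (1/N)Σ|X[k]|², so Σ|X[k]|² = N·Σ|x[n]|² = 5·24.0000

Σ|X[k]|² = N·Σ|x[n]|² = 5·24.0000 = 120.0000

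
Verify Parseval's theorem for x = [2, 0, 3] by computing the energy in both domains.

Time domain:
Σ|x[n]|² = |2|² + |0|² + |3|² = 13.0000

Frequency domain:
(1/3)Σ|X[k]|² = (1/3)(|5|² + |0.5000+2.5981i|² + |0.5000-2.5981i|²) = (1/3)·39.0000 = 13.0000

Both sides agree, confirming Parseval's theorem.

Σ|x[n]|² = (1/N)Σ|X[k]|² = 13.0000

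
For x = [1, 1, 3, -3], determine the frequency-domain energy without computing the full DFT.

Parseval: Σ|x[n]|² = (1/N)Σ|X[k]|², so Σ|X[k]|² = N·Σ|x[n]|² = 4·20.0000

Σ|X[k]|² = N·Σ|x[n]|² = 4·20.0000 = 80.0000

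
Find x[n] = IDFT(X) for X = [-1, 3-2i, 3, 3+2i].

x[n] = (1/4) Σ(k=0 to 3) X[k] · e^(2πikn/4)

Computing each x[n]:
x[0] = 2
x[1] = 0
x[2] = -1
x[3] = -2

x = [2, 0, -1, -2]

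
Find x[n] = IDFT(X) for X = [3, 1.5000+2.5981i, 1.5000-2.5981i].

x[n] = (1/3) Σ(k=0 to 2) X[k] · e^(2πikn/3)

Computing each x[n]:
x[0] = 2
x[1] = -1
x[2] = 2

x = [2, -1, 2]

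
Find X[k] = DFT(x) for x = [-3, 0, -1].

X[k] = Σ(n=0 to 2) x[n] · ω_3^(nk)
where ω_3 = e^(-2πi/3)

Computing each X[k]:
X[0] = -4
X[1] = -2.5000-0.8660i
X[2] = -2.5000+0.8660i

X = [-4, -2.5000-0.8660i, -2.5000+0.8660i]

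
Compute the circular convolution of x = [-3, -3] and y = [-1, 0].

(x ⊛ y)[n] = Σ(m=0 to 1) x[m] · y[(n-m) mod 2]

Computing each output sample:
(x ⊛ y)[0] = 3
(x ⊛ y)[1] = 3

x ⊛ y = [3, 3]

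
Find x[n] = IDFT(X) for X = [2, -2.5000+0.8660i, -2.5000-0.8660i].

x[n] = (1/3) Σ(k=0 to 2) X[k] · e^(2πikn/3)

Computing each x[n]:
x[0] = -1
x[1] = 1
x[2] = 2

x = [-1, 1, 2]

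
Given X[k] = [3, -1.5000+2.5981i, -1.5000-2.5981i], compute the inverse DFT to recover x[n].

x[n] = (1/3) Σ(k=0 to 2) X[k] · e^(2πikn/3)

Computing each x[n]:
x[0] = 0
x[1] = 0
x[2] = 3

x = [0, 0, 3]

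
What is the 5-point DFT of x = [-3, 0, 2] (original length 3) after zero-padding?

Original 3-point DFT: [-1, -4.0000+1.7321i, -4.0000-1.7321i]
Zero-padded 5-point DFT provides frequency interpolation.

DFT_5([x, 0, ...]) = [-1, -4.6180-1.1756i, -2.3820+1.9021i, -2.3820-1.9021i, -4.6180+1.1756i]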